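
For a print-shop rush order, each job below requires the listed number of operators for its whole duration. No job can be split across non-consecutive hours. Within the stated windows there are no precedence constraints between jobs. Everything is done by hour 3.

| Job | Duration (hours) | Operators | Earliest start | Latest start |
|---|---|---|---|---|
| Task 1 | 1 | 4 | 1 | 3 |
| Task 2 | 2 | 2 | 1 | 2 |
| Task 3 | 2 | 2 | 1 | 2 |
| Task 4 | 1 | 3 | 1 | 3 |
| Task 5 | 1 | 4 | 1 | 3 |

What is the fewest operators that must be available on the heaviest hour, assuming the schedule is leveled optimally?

7

Early-start (Task 1@1, Task 2@1, Task 3@1, Task 4@1, Task 5@1) gives peak 15: h1:15  h2:4  h3:0.
Shift Task 3→2, Task 4→2, Task 5→3.
Schedule Task 1@1, Task 2@1, Task 3@2, Task 4@2, Task 5@3: h1:6  h2:7  h3:6 — peak 7.
Total operator-hours = 19 over 3 hours ⇒ peak ≥ ⌈19/3⌉ = 7, so 7 is optimal.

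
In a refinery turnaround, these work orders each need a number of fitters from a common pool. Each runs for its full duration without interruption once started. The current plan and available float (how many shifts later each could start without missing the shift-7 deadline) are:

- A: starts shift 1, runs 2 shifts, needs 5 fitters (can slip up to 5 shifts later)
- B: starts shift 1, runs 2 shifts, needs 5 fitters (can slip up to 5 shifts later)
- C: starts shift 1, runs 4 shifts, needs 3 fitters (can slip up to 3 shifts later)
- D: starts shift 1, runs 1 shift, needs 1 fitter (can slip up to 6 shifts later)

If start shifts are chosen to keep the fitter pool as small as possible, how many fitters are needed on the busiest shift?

8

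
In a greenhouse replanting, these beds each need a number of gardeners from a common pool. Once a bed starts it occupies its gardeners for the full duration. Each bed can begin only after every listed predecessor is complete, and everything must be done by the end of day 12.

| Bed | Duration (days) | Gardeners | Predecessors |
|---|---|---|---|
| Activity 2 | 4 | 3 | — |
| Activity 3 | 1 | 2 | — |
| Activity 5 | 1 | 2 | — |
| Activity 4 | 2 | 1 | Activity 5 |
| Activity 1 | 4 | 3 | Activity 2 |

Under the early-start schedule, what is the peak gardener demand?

Early-start schedule: Activity 2@1, Activity 3@1, Activity 5@1, Activity 4@2, Activity 1@5.
Load per day: day 1: 7, day 2: 4, day 3: 4, day 4: 3, day 5: 3, day 6: 3, day 7: 3, day 8: 3, day 9: 0, day 10: 0, day 11: 0, day 12: 0.
Peak is 7.

7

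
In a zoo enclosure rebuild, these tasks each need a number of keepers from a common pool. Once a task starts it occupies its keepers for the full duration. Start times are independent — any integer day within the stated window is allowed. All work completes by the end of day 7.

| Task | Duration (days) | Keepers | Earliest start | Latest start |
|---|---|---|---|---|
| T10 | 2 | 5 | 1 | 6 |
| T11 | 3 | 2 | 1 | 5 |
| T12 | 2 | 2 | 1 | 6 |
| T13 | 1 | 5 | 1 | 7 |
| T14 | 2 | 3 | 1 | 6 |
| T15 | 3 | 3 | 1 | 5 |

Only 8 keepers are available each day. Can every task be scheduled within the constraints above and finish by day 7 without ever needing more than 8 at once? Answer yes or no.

yes

Schedule T10@1, T11@1, T12@3, T13@4, T14@5, T15@5: d1:7  d2:7  d3:4  d4:7  d5:6  d6:6  d7:3 — peak 7 ≤ 8.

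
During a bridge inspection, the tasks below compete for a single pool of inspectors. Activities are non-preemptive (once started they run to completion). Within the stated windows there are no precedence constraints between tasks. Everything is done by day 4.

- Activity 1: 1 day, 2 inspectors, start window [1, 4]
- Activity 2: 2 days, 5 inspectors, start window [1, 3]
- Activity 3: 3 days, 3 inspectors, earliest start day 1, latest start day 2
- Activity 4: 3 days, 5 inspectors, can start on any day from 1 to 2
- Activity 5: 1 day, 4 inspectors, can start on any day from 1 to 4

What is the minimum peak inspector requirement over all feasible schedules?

Early-start (Activity 1@1, Activity 2@1, Activity 3@1, Activity 4@1, Activity 5@1) gives peak 19: d1:19  d2:13  d3:8  d4:0.
Shift Activity 4→2, Activity 5→3.
Schedule Activity 1@1, Activity 2@1, Activity 3@1, Activity 4@2, Activity 5@3: d1:10  d2:13  d3:12  d4:5 — peak 13.

13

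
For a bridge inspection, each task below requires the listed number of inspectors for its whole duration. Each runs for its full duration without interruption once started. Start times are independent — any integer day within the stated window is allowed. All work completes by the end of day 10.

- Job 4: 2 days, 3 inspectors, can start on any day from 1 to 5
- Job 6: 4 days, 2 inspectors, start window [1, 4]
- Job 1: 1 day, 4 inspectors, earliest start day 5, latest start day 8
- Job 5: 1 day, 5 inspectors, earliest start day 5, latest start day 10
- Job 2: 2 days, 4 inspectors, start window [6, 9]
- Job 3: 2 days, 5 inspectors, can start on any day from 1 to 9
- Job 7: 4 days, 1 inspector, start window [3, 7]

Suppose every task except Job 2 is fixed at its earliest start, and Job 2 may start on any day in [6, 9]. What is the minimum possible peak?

10

Job 2@6: d1:10  d2:10  d3:3  d4:3  d5:10  d6:5  d7:4  d8:0  d9:0  d10:0 → peak 10
Job 2@7: d1:10  d2:10  d3:3  d4:3  d5:10  d6:1  d7:4  d8:4  d9:0  d10:0 → peak 10
Job 2@8: d1:10  d2:10  d3:3  d4:3  d5:10  d6:1  d7:0  d8:4  d9:4  d10:0 → peak 10
Job 2@9: d1:10  d2:10  d3:3  d4:3  d5:10  d6:1  d7:0  d8:0  d9:4  d10:4 → peak 10
Best is Job 2@6, peak 10.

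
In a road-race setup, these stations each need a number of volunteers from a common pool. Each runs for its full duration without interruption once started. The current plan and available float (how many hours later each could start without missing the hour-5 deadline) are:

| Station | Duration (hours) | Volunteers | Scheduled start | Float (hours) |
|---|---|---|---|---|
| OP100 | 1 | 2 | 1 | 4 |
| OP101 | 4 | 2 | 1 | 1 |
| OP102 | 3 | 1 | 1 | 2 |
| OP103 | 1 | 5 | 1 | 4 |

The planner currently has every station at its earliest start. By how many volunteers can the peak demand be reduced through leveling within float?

5

Early-start peak: h1:10  h2:3  h3:3  h4:2  h5:0 ⇒ 10.
Leveled (OP100@1, OP101@1, OP102@1, OP103@5): h1:5  h2:3  h3:3  h4:2  h5:5 ⇒ 5.
Reduction 10 − 5 = 5.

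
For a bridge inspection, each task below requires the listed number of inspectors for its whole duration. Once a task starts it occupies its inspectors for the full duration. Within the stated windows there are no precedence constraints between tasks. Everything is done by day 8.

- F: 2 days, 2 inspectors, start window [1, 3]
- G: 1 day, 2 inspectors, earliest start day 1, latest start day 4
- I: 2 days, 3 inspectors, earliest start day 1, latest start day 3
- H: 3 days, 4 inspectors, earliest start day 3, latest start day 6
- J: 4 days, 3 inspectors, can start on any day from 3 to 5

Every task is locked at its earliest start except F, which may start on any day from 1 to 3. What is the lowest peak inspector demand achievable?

F@1: d1:7  d2:5  d3:7  d4:7  d5:7  d6:3  d7:0  d8:0 → peak 7
F@2: d1:5  d2:5  d3:9  d4:7  d5:7  d6:3  d7:0  d8:0 → peak 9
F@3: d1:5  d2:3  d3:9  d4:9  d5:7  d6:3  d7:0  d8:0 → peak 9
Best is F@1, peak 7.

7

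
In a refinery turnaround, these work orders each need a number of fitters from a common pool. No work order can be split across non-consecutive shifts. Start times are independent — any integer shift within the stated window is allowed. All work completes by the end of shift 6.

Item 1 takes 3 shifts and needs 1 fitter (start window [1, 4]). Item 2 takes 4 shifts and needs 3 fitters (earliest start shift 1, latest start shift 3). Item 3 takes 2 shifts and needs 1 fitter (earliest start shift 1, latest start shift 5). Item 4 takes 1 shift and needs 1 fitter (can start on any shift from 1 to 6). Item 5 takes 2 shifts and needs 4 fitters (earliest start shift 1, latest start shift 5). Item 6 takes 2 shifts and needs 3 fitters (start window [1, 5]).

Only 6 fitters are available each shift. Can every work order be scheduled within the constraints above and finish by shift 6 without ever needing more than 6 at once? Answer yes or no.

Schedule Item 1@1, Item 2@3, Item 3@1, Item 4@3, Item 5@1, Item 6@4: s1:6  s2:6  s3:5  s4:6  s5:6  s6:3 — peak 6 ≤ 6.

yes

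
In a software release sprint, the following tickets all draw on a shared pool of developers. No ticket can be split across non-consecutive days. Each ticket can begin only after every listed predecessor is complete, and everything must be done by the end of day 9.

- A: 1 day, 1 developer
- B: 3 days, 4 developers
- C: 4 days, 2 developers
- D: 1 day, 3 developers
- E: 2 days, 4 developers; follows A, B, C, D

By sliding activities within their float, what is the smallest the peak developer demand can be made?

5

Early-start (A@1, B@1, C@1, D@1, E@5) gives peak 10: d1:10  d2:6  d3:6  d4:2  d5:4  d6:4  d7:0  d8:0  d9:0.
Shift C→4, D→4, E→8.
Schedule A@1, B@1, C@4, D@4, E@8: d1:5  d2:4  d3:4  d4:5  d5:2  d6:2  d7:2  d8:4  d9:4 — peak 5.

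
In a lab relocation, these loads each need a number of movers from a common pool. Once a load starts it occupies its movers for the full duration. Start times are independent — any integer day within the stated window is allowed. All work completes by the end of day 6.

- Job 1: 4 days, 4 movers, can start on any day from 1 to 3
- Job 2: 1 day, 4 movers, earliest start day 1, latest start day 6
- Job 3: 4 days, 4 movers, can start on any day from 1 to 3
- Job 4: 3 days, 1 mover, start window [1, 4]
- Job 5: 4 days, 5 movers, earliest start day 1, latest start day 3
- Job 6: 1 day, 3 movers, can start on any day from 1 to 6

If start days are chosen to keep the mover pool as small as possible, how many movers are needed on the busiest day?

14

Early-start (Job 1@1, Job 2@1, Job 3@1, Job 4@1, Job 5@1, Job 6@1) gives peak 21: d1:21  d2:14  d3:14  d4:13  d5:0  d6:0.
Shift Job 5→2, Job 6→5.
Schedule Job 1@1, Job 2@1, Job 3@1, Job 4@1, Job 5@2, Job 6@5: d1:13  d2:14  d3:14  d4:13  d5:8  d6:0 — peak 14.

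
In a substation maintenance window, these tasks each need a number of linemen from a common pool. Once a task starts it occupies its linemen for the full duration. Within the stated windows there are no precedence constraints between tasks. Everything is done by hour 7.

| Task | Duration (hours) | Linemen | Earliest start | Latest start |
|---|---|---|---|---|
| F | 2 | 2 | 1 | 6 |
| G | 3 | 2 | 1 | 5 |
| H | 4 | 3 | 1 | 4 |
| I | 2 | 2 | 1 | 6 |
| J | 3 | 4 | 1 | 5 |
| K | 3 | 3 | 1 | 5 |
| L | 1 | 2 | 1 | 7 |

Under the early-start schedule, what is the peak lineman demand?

18

Early-start schedule: F@1, G@1, H@1, I@1, J@1, K@1, L@1.
Load per hour: hour 1: 18, hour 2: 16, hour 3: 12, hour 4: 3, hour 5: 0, hour 6: 0, hour 7: 0.
Peak is 18.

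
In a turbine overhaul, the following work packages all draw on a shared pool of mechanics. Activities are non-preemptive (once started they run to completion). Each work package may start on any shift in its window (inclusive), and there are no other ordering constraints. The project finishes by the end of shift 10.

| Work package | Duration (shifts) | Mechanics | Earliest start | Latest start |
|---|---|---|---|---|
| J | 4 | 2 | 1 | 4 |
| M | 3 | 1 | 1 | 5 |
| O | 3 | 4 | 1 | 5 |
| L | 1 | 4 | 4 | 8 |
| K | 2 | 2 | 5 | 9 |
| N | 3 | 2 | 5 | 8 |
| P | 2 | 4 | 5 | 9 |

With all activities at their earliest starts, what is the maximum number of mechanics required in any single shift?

Early-start schedule: J@1, M@1, O@1, L@4, K@5, N@5, P@5.
Load per shift: shift 1: 7, shift 2: 7, shift 3: 7, shift 4: 6, shift 5: 8, shift 6: 8, shift 7: 2, shift 8: 0, shift 9: 0, shift 10: 0.
Peak is 8.

8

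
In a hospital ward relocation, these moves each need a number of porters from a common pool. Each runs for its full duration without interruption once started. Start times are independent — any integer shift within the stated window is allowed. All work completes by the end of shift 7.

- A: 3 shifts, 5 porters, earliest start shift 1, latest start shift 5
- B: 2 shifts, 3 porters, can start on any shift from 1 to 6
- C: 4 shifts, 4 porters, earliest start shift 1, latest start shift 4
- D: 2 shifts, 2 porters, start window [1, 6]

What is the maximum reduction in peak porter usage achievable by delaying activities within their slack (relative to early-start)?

7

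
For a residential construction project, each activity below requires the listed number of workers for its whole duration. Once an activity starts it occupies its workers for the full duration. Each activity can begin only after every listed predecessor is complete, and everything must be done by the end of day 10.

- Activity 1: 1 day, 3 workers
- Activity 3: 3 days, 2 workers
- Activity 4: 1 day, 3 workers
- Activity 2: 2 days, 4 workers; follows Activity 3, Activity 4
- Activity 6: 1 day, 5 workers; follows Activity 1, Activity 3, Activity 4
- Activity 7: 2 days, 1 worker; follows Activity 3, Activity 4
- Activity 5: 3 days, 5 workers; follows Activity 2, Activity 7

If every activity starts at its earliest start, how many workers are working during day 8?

At early start, day 8 has: Activity 5.
Demand: 5 = 5.

5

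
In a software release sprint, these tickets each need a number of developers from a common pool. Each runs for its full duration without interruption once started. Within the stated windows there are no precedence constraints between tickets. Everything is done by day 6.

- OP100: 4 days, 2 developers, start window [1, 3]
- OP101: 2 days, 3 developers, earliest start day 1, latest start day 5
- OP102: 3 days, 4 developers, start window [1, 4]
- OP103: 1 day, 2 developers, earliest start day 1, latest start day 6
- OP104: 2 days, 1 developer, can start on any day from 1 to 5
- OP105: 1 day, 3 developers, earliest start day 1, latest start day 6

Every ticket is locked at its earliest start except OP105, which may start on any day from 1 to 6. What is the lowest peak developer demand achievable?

12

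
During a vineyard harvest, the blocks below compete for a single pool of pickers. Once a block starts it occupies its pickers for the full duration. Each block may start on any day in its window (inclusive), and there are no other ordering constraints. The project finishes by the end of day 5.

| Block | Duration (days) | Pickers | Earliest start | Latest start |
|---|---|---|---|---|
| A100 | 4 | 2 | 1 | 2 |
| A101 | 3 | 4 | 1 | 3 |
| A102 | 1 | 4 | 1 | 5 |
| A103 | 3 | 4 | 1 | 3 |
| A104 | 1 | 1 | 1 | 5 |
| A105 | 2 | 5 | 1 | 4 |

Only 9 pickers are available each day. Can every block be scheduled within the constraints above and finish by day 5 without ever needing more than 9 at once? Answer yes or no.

Total picker-days = 47; over 5 days the average is 47/5 > 9, so some day must exceed 9.

no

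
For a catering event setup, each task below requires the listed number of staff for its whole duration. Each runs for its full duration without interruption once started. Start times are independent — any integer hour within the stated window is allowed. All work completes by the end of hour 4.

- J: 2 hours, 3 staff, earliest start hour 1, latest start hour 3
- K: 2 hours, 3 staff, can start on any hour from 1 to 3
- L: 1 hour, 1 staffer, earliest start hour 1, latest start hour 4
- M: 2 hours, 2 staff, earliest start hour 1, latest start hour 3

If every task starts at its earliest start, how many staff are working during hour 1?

9

At early start, hour 1 has: J, K, L, M.
Demand: 3 + 3 + 1 + 2 = 9.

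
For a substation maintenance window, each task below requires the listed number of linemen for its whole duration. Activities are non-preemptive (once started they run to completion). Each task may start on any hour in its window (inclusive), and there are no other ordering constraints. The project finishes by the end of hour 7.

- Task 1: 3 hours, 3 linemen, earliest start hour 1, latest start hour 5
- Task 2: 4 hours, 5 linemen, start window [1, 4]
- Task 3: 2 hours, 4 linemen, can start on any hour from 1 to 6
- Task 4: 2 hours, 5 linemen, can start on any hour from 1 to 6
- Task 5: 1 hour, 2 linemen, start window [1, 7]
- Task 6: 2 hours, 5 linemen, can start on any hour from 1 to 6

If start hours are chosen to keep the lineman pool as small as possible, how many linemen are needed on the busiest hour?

Early-start (Task 1@1, Task 2@1, Task 3@1, Task 4@1, Task 5@1, Task 6@1) gives peak 24: h1:24  h2:22  h3:8  h4:5  h5:0  h6:0  h7:0.
Shift Task 3→4, Task 4→5, Task 6→6.
Schedule Task 1@1, Task 2@1, Task 3@4, Task 4@5, Task 5@1, Task 6@6: h1:10  h2:8  h3:8  h4:9  h5:9  h6:10  h7:5 — peak 10.

10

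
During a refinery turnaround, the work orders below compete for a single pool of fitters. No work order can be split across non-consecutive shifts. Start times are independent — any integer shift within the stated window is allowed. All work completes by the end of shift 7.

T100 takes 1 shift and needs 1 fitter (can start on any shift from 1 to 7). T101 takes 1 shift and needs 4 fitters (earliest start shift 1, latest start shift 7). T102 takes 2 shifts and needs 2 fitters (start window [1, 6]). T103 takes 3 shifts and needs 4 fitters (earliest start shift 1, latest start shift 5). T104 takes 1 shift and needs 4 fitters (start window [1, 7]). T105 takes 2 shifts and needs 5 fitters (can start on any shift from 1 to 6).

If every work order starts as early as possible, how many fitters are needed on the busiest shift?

Early-start schedule: T100@1, T101@1, T102@1, T103@1, T104@1, T105@1.
Load per shift: shift 1: 20, shift 2: 11, shift 3: 4, shift 4: 0, shift 5: 0, shift 6: 0, shift 7: 0.
Peak is 20.

20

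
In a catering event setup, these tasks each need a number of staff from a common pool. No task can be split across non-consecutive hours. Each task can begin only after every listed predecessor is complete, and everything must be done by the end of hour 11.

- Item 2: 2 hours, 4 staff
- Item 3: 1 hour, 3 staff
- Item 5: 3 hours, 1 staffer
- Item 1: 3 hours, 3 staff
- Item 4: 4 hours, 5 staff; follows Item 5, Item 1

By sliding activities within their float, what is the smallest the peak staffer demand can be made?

Early-start (Item 2@1, Item 3@1, Item 5@1, Item 1@1, Item 4@4) gives peak 11: h1:11  h2:8  h3:4  h4:5  h5:5  h6:5  h7:5  h8:0  h9:0  h10:0  h11:0.
Shift Item 3→3, Item 1→4, Item 4→7.
Schedule Item 2@1, Item 3@3, Item 5@1, Item 1@4, Item 4@7: h1:5  h2:5  h3:4  h4:3  h5:3  h6:3  h7:5  h8:5  h9:5  h10:5  h11:0 — peak 5.

5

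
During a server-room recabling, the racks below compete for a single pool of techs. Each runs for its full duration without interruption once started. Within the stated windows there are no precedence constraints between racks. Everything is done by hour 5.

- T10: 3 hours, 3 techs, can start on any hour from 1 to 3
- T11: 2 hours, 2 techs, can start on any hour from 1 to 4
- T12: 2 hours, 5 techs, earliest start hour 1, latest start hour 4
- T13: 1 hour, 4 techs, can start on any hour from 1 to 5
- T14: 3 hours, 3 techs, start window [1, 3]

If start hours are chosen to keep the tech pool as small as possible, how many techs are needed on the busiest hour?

8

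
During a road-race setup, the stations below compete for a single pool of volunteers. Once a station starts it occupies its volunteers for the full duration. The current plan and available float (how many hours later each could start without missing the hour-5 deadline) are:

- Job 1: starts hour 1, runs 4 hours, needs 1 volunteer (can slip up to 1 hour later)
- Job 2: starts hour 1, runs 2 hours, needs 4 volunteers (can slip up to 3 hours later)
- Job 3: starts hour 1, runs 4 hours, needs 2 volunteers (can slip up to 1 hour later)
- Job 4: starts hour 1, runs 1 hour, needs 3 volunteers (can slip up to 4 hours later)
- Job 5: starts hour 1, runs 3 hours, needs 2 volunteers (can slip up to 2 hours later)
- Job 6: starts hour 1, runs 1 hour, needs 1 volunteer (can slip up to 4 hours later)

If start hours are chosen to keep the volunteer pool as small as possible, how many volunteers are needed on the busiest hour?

7

Early-start (Job 1@1, Job 2@1, Job 3@1, Job 4@1, Job 5@1, Job 6@1) gives peak 13: h1:13  h2:9  h3:5  h4:3  h5:0.
Shift Job 4→5, Job 5→3, Job 6→3.
Schedule Job 1@1, Job 2@1, Job 3@1, Job 4@5, Job 5@3, Job 6@3: h1:7  h2:7  h3:6  h4:5  h5:5 — peak 7.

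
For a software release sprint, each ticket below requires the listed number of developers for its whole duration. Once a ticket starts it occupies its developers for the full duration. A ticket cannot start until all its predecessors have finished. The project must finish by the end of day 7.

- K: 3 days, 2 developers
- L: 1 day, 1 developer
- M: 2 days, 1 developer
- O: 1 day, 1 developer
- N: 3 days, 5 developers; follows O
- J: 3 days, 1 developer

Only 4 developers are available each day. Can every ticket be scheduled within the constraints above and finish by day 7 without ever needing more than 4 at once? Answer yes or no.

The minimum achievable peak is 5; 4 < 5, so no feasible schedule stays within the cap.

no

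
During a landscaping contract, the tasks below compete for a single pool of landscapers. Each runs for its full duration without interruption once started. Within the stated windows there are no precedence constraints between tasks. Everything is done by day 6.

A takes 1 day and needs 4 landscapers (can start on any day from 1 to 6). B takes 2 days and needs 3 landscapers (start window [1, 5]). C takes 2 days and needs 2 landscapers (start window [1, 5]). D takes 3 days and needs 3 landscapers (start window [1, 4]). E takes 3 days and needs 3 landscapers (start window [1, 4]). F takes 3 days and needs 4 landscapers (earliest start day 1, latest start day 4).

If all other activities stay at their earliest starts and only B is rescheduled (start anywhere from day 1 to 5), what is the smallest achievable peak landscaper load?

16

B@1: d1:19  d2:15  d3:10  d4:0  d5:0  d6:0 → peak 19
B@2: d1:16  d2:15  d3:13  d4:0  d5:0  d6:0 → peak 16
B@3: d1:16  d2:12  d3:13  d4:3  d5:0  d6:0 → peak 16
B@4: d1:16  d2:12  d3:10  d4:3  d5:3  d6:0 → peak 16
B@5: d1:16  d2:12  d3:10  d4:0  d5:3  d6:3 → peak 16
Best is B@2, peak 16.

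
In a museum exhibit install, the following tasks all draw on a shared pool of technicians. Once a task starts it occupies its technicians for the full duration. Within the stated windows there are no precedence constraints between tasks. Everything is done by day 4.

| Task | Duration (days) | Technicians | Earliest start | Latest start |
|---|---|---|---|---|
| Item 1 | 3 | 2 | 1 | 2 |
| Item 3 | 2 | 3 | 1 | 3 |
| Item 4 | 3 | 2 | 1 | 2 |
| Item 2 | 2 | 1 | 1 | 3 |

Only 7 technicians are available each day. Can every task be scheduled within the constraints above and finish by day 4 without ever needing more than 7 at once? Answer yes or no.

yes

Schedule Item 1@1, Item 3@1, Item 4@1, Item 2@3: d1:7  d2:7  d3:5  d4:1 — peak 7 ≤ 7.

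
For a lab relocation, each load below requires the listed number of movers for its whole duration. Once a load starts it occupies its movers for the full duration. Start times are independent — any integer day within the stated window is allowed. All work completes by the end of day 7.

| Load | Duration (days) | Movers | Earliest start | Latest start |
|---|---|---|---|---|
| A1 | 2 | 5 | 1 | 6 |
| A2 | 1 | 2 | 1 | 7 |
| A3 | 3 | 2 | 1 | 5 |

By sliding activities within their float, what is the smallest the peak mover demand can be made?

5

Early-start (A1@1, A2@1, A3@1) gives peak 9: d1:9  d2:7  d3:2  d4:0  d5:0  d6:0  d7:0.
Shift A2→3, A3→3.
Schedule A1@1, A2@3, A3@3: d1:5  d2:5  d3:4  d4:2  d5:2  d6:0  d7:0 — peak 5.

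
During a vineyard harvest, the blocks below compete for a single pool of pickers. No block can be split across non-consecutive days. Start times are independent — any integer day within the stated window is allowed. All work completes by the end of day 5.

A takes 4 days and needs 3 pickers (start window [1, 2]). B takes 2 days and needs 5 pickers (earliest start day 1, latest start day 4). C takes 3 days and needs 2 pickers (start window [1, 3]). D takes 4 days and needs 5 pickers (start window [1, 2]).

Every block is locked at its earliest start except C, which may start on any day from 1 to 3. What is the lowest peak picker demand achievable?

13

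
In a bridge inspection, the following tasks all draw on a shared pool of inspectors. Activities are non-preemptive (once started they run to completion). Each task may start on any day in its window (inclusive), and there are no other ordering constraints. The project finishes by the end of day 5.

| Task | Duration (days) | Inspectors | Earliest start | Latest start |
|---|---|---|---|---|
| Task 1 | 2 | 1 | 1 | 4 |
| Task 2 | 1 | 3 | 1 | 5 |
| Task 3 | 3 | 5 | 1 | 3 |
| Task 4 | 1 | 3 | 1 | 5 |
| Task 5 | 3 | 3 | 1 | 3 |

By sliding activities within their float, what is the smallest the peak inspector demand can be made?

8

Early-start (Task 1@1, Task 2@1, Task 3@1, Task 4@1, Task 5@1) gives peak 15: d1:15  d2:9  d3:8  d4:0  d5:0.
Shift Task 3→2, Task 5→3.
Schedule Task 1@1, Task 2@1, Task 3@2, Task 4@1, Task 5@3: d1:7  d2:6  d3:8  d4:8  d5:3 — peak 8.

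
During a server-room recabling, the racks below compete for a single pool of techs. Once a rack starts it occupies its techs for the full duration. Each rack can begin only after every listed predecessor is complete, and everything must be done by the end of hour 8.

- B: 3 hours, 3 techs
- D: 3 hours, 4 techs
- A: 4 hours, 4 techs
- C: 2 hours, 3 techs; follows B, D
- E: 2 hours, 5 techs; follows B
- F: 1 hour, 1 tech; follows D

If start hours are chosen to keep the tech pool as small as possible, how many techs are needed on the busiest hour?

8

Early-start (B@1, D@1, A@1, C@4, E@4, F@4) gives peak 13: h1:11  h2:11  h3:11  h4:13  h5:8  h6:0  h7:0  h8:0.
Shift B→4, C→7, E→7.
Schedule B@4, D@1, A@1, C@7, E@7, F@4: h1:8  h2:8  h3:8  h4:8  h5:3  h6:3  h7:8  h8:8 — peak 8.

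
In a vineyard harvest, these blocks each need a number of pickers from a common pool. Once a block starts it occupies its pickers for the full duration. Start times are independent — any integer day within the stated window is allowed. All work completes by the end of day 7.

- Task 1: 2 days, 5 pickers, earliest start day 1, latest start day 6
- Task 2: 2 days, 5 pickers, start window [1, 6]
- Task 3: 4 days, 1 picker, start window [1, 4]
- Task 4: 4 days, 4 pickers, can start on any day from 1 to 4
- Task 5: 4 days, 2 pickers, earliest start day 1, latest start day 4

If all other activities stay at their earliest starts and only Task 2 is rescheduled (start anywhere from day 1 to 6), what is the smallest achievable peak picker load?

Task 2@1: d1:17  d2:17  d3:7  d4:7  d5:0  d6:0  d7:0 → peak 17
Task 2@2: d1:12  d2:17  d3:12  d4:7  d5:0  d6:0  d7:0 → peak 17
Task 2@3: d1:12  d2:12  d3:12  d4:12  d5:0  d6:0  d7:0 → peak 12
Task 2@4: d1:12  d2:12  d3:7  d4:12  d5:5  d6:0  d7:0 → peak 12
Task 2@5: d1:12  d2:12  d3:7  d4:7  d5:5  d6:5  d7:0 → peak 12
Task 2@6: d1:12  d2:12  d3:7  d4:7  d5:0  d6:5  d7:5 → peak 12
Best is Task 2@3, peak 12.

12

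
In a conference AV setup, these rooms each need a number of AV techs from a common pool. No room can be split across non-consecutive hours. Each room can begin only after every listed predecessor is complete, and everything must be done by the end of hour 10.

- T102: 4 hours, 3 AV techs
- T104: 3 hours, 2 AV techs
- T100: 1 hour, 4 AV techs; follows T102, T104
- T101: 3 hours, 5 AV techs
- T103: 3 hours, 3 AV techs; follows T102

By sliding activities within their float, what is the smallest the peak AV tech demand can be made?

7

Early-start (T102@1, T104@1, T100@5, T101@1, T103@5) gives peak 10: h1:10  h2:10  h3:10  h4:3  h5:7  h6:3  h7:3  h8:0  h9:0  h10:0.
Shift T101→8.
Schedule T102@1, T104@1, T100@5, T101@8, T103@5: h1:5  h2:5  h3:5  h4:3  h5:7  h6:3  h7:3  h8:5  h9:5  h10:5 — peak 7.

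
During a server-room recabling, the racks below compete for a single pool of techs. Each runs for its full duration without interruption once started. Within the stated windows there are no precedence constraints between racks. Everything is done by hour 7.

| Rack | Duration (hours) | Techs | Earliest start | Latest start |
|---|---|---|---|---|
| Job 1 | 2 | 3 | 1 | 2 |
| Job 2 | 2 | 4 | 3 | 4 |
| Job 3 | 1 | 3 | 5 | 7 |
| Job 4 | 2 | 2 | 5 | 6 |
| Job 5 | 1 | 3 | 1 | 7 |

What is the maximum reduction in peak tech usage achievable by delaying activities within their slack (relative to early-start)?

Early-start peak: h1:6  h2:3  h3:4  h4:4  h5:5  h6:2  h7:0 ⇒ 6.
Leveled (Job 1@1, Job 2@3, Job 3@5, Job 4@5, Job 5@6): h1:3  h2:3  h3:4  h4:4  h5:5  h6:5  h7:0 ⇒ 5.
Reduction 6 − 5 = 1.

1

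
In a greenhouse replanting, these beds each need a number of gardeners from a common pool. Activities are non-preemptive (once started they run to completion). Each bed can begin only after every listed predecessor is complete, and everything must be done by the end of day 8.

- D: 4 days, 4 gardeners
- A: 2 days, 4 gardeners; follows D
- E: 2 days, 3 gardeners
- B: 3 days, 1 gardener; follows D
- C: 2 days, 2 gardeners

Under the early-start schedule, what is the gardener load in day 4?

At early start, day 4 has: D.
Demand: 4 = 4.

4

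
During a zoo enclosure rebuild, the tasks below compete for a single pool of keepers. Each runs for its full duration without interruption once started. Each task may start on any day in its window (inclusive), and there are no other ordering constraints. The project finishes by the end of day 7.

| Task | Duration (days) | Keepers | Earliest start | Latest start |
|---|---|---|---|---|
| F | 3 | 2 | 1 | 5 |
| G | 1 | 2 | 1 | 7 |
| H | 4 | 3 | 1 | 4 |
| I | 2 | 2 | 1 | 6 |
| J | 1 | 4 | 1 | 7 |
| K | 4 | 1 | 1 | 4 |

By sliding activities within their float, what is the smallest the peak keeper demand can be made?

5

Early-start (F@1, G@1, H@1, I@1, J@1, K@1) gives peak 14: d1:14  d2:8  d3:6  d4:4  d5:0  d6:0  d7:0.
Shift G→5, I→5, J→7, K→4.
Schedule F@1, G@5, H@1, I@5, J@7, K@4: d1:5  d2:5  d3:5  d4:4  d5:5  d6:3  d7:5 — peak 5.
Total keeper-days = 32 over 7 days ⇒ peak ≥ ⌈32/7⌉ = 5, so 5 is optimal.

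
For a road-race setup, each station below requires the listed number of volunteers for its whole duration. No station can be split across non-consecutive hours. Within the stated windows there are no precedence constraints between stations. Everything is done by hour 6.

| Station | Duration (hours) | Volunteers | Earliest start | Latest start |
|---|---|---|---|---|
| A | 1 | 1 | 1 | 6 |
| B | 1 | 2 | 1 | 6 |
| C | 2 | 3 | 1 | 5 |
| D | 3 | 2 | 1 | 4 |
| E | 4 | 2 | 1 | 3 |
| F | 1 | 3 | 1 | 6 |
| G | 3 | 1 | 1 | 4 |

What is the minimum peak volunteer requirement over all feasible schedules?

Early-start (A@1, B@1, C@1, D@1, E@1, F@1, G@1) gives peak 14: h1:14  h2:8  h3:5  h4:2  h5:0  h6:0.
Shift B→2, D→3, E→3, F→6, G→3.
Schedule A@1, B@2, C@1, D@3, E@3, F@6, G@3: h1:4  h2:5  h3:5  h4:5  h5:5  h6:5 — peak 5.
Total volunteer-hours = 29 over 6 hours ⇒ peak ≥ ⌈29/6⌉ = 5, so 5 is optimal.

5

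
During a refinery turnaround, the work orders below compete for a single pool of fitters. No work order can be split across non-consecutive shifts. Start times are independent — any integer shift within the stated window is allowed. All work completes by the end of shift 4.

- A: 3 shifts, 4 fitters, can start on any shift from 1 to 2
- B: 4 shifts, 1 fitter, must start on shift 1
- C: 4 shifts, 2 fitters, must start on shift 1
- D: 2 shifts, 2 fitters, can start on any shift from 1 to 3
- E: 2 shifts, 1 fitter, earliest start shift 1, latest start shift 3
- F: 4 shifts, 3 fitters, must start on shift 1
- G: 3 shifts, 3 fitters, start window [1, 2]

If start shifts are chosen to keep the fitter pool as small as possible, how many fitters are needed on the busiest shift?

Early-start (A@1, B@1, C@1, D@1, E@1, F@1, G@1) gives peak 16: s1:16  s2:16  s3:13  s4:6.
Shift E→3.
Schedule A@1, B@1, C@1, D@1, E@3, F@1, G@1: s1:15  s2:15  s3:14  s4:7 — peak 15.

15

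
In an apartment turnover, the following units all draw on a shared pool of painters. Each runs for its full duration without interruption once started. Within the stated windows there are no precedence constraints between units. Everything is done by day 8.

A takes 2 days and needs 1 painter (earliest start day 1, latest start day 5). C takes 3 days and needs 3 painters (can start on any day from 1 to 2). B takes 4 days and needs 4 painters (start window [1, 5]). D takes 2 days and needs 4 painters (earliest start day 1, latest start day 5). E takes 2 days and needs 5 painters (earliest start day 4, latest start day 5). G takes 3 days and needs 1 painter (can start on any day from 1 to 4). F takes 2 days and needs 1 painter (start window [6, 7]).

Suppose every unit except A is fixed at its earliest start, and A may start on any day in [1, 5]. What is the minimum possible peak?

A@1: d1:13  d2:13  d3:8  d4:9  d5:5  d6:1  d7:1  d8:0 → peak 13
A@2: d1:12  d2:13  d3:9  d4:9  d5:5  d6:1  d7:1  d8:0 → peak 13
A@3: d1:12  d2:12  d3:9  d4:10  d5:5  d6:1  d7:1  d8:0 → peak 12
A@4: d1:12  d2:12  d3:8  d4:10  d5:6  d6:1  d7:1  d8:0 → peak 12
A@5: d1:12  d2:12  d3:8  d4:9  d5:6  d6:2  d7:1  d8:0 → peak 12
Best is A@3, peak 12.

12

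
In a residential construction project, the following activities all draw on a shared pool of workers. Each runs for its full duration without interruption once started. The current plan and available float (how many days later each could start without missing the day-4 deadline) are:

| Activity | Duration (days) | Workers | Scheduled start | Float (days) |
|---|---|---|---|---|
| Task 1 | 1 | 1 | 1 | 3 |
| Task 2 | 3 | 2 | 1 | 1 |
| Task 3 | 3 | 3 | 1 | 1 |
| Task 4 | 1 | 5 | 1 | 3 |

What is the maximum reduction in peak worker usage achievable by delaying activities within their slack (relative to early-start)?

5

Early-start peak: d1:11  d2:5  d3:5  d4:0 ⇒ 11.
Leveled (Task 1@1, Task 2@1, Task 3@1, Task 4@4): d1:6  d2:5  d3:5  d4:5 ⇒ 6.
Reduction 11 − 6 = 5.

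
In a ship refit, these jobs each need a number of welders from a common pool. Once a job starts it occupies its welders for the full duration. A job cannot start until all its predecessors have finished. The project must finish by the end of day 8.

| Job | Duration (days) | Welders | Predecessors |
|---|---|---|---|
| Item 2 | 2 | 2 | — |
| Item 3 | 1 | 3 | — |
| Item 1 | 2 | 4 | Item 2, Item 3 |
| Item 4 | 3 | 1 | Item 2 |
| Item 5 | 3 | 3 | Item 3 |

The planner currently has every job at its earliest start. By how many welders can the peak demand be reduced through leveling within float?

Early-start peak: d1:5  d2:5  d3:8  d4:8  d5:1  d6:0  d7:0  d8:0 ⇒ 8.
Leveled (Item 2@1, Item 3@3, Item 1@4, Item 4@6, Item 5@6): d1:2  d2:2  d3:3  d4:4  d5:4  d6:4  d7:4  d8:4 ⇒ 4.
Reduction 8 − 4 = 4.

4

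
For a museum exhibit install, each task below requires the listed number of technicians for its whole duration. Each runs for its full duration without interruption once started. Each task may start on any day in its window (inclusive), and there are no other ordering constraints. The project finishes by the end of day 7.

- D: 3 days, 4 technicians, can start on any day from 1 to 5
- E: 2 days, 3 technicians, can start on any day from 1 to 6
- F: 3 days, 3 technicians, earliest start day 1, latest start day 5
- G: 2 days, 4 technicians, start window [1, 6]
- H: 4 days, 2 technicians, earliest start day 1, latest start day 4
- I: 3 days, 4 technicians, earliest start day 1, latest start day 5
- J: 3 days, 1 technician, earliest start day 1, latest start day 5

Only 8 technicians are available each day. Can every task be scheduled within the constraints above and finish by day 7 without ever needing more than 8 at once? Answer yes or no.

Total technician-days = 58; over 7 days the average is 58/7 > 8, so some day must exceed 8.

no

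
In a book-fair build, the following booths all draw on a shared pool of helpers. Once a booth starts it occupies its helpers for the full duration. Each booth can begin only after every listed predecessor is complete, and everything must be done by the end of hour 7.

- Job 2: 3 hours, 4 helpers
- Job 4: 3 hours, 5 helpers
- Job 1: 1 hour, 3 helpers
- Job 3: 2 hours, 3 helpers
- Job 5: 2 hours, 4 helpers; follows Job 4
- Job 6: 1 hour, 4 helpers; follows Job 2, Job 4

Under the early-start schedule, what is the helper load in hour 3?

At early start, hour 3 has: Job 2, Job 4.
Demand: 4 + 5 = 9.

9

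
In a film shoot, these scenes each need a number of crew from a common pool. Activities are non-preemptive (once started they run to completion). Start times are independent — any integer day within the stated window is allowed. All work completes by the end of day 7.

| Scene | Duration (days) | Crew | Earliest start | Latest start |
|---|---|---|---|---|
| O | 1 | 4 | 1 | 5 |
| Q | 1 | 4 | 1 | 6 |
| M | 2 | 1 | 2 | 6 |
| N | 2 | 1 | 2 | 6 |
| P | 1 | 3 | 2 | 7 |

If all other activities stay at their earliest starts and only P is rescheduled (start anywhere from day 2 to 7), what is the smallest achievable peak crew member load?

8

P@2: d1:8  d2:5  d3:2  d4:0  d5:0  d6:0  d7:0 → peak 8
P@3: d1:8  d2:2  d3:5  d4:0  d5:0  d6:0  d7:0 → peak 8
P@4: d1:8  d2:2  d3:2  d4:3  d5:0  d6:0  d7:0 → peak 8
P@5: d1:8  d2:2  d3:2  d4:0  d5:3  d6:0  d7:0 → peak 8
P@6: d1:8  d2:2  d3:2  d4:0  d5:0  d6:3  d7:0 → peak 8
P@7: d1:8  d2:2  d3:2  d4:0  d5:0  d6:0  d7:3 → peak 8
Best is P@2, peak 8.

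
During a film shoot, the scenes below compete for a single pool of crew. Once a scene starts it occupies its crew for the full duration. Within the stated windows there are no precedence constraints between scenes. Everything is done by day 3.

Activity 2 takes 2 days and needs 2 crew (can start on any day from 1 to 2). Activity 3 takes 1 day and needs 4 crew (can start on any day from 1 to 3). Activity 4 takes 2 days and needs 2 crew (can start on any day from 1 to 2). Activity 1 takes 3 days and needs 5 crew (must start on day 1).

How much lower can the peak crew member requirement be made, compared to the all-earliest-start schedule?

4

Early-start peak: d1:13  d2:9  d3:5 ⇒ 13.
Leveled (Activity 2@1, Activity 3@3, Activity 4@1, Activity 1@1): d1:9  d2:9  d3:9 ⇒ 9.
Reduction 13 − 9 = 4.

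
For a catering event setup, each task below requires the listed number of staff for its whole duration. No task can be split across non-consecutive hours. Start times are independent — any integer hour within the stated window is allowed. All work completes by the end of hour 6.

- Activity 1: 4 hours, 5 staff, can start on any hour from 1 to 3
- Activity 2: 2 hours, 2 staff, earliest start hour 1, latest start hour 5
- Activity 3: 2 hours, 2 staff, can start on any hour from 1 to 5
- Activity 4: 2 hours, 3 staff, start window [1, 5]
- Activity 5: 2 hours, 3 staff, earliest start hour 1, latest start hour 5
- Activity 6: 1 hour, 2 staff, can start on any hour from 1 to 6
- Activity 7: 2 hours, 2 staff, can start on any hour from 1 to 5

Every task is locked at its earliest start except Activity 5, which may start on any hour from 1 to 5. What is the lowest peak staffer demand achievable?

16

Activity 5@1: h1:19  h2:17  h3:5  h4:5  h5:0  h6:0 → peak 19
Activity 5@2: h1:16  h2:17  h3:8  h4:5  h5:0  h6:0 → peak 17
Activity 5@3: h1:16  h2:14  h3:8  h4:8  h5:0  h6:0 → peak 16
Activity 5@4: h1:16  h2:14  h3:5  h4:8  h5:3  h6:0 → peak 16
Activity 5@5: h1:16  h2:14  h3:5  h4:5  h5:3  h6:3 → peak 16
Best is Activity 5@3, peak 16.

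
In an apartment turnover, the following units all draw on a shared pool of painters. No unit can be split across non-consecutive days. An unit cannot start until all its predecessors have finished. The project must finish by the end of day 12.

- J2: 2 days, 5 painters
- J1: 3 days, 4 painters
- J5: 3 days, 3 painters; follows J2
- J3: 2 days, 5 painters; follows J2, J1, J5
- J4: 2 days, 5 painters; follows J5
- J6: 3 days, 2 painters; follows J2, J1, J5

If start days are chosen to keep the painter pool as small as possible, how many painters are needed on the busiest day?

7

Early-start (J2@1, J1@1, J5@3, J3@6, J4@6, J6@6) gives peak 12: d1:9  d2:9  d3:7  d4:3  d5:3  d6:12  d7:12  d8:2  d9:0  d10:0  d11:0  d12:0.
Shift J1→3, J4→8.
Schedule J2@1, J1@3, J5@3, J3@6, J4@8, J6@6: d1:5  d2:5  d3:7  d4:7  d5:7  d6:7  d7:7  d8:7  d9:5  d10:0  d11:0  d12:0 — peak 7.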